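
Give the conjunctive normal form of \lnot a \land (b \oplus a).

\lnot a \land (b \oplus a)
⇔ \lnot a \land (b \lor a) \land \lnot (b \land a)   [expand \oplus]
⇔ \lnot a \land (b \lor a) \land (\lnot b \lor \lnot a)   [De Morgan]
⇔ \lnot a \land (b \lor a)   [simplify]

\lnot a \land (b \lor a)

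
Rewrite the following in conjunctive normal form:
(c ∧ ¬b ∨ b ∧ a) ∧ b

(c ∧ ¬b ∨ b ∧ a) ∧ b
≡ (c ∨ b) ∧ (c ∨ a) ∧ (¬b ∨ b) ∧ (¬b ∨ a) ∧ b
≡ (c ∨ a) ∧ (¬b ∨ a) ∧ b

(c ∨ a) ∧ (¬b ∨ a) ∧ b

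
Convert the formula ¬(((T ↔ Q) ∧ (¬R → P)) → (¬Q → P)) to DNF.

¬T ∧ ¬Q ∧ R ∧ ¬P

¬(((T ↔ Q) ∧ (¬R → P)) → (¬Q → P))
≡ ¬(¬((T ↔ Q) ∧ (¬R → P)) ∨ (¬Q → P))
≡ ¬(¬((T → Q) ∧ (Q → T) ∧ (¬R → P)) ∨ (¬Q → P))
≡ ¬(¬((¬T ∨ Q) ∧ (Q → T) ∧ (¬R → P)) ∨ (¬Q → P))
≡ ¬(¬((¬T ∨ Q) ∧ (¬Q ∨ T) ∧ (¬R → P)) ∨ (¬Q → P))
≡ ¬(¬((¬T ∨ Q) ∧ (¬Q ∨ T) ∧ (¬¬R ∨ P)) ∨ (¬Q → P))
≡ ¬(¬((¬T ∨ Q) ∧ (¬Q ∨ T) ∧ (¬¬R ∨ P)) ∨ ¬¬Q ∨ P)
≡ ¬¬((¬T ∨ Q) ∧ (¬Q ∨ T) ∧ (¬¬R ∨ P)) ∧ ¬¬¬Q ∧ ¬P
≡ (¬T ∨ Q) ∧ (¬Q ∨ T) ∧ (¬¬R ∨ P) ∧ ¬¬¬Q ∧ ¬P
≡ (¬T ∨ Q) ∧ (¬Q ∨ T) ∧ (R ∨ P) ∧ ¬¬¬Q ∧ ¬P
≡ (¬T ∨ Q) ∧ (¬Q ∨ T) ∧ (R ∨ P) ∧ ¬Q ∧ ¬P
≡ (¬T ∧ ¬Q ∧ R ∧ ¬Q ∧ ¬P) ∨ (¬T ∧ ¬Q ∧ P ∧ ¬Q ∧ ¬P) ∨ (¬T ∧ T ∧ R ∧ ¬Q ∧ ¬P) ∨ (¬T ∧ T ∧ P ∧ ¬Q ∧ ¬P) ∨ (Q ∧ ¬Q ∧ R ∧ ¬Q ∧ ¬P) ∨ (Q ∧ ¬Q ∧ P ∧ ¬Q ∧ ¬P) ∨ (Q ∧ T ∧ R ∧ ¬Q ∧ ¬P) ∨ (Q ∧ T ∧ P ∧ ¬Q ∧ ¬P)
≡ ¬T ∧ ¬Q ∧ R ∧ ¬P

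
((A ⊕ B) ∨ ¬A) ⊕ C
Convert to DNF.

(A ∧ ¬B ∧ ¬C) ∨ (¬A ∧ ¬C) ∨ (B ∧ A ∧ C)

((A ⊕ B) ∨ ¬A) ⊕ C
≡ (((A ⊕ B) ∨ ¬A) ∧ ¬C) ∨ (¬((A ⊕ B) ∨ ¬A) ∧ C)   (expand ⊕)
≡ (((A ∧ ¬B) ∨ (¬A ∧ B) ∨ ¬A) ∧ ¬C) ∨ (¬((A ⊕ B) ∨ ¬A) ∧ C)   (expand ⊕)
≡ (((A ∧ ¬B) ∨ (¬A ∧ B) ∨ ¬A) ∧ ¬C) ∨ (¬((A ∧ ¬B) ∨ (¬A ∧ B) ∨ ¬A) ∧ C)   (expand ⊕)
≡ (((A ∧ ¬B) ∨ (¬A ∧ B) ∨ ¬A) ∧ ¬C) ∨ (¬(A ∧ ¬B) ∧ ¬(¬A ∧ B) ∧ ¬¬A ∧ C)   (De Morgan)
≡ (((A ∧ ¬B) ∨ (¬A ∧ B) ∨ ¬A) ∧ ¬C) ∨ ((¬A ∨ ¬¬B) ∧ ¬(¬A ∧ B) ∧ ¬¬A ∧ C)   (De Morgan)
≡ (((A ∧ ¬B) ∨ (¬A ∧ B) ∨ ¬A) ∧ ¬C) ∨ ((¬A ∨ B) ∧ ¬(¬A ∧ B) ∧ ¬¬A ∧ C)   (double negation)
≡ (((A ∧ ¬B) ∨ (¬A ∧ B) ∨ ¬A) ∧ ¬C) ∨ ((¬A ∨ B) ∧ (¬¬A ∨ ¬B) ∧ ¬¬A ∧ C)   (De Morgan)
≡ (((A ∧ ¬B) ∨ (¬A ∧ B) ∨ ¬A) ∧ ¬C) ∨ ((¬A ∨ B) ∧ (A ∨ ¬B) ∧ ¬¬A ∧ C)   (double negation)
≡ (((A ∧ ¬B) ∨ (¬A ∧ B) ∨ ¬A) ∧ ¬C) ∨ ((¬A ∨ B) ∧ (A ∨ ¬B) ∧ A ∧ C)   (double negation)
≡ (A ∧ ¬B ∧ ¬C) ∨ (¬A ∧ B ∧ ¬C) ∨ (¬A ∧ ¬C) ∨ (¬A ∧ A ∧ A ∧ C) ∨ (¬A ∧ ¬B ∧ A ∧ C) ∨ (B ∧ A ∧ A ∧ C) ∨ (B ∧ ¬B ∧ A ∧ C)   (distribute ∧ over ∨)
≡ (A ∧ ¬B ∧ ¬C) ∨ (¬A ∧ ¬C) ∨ (B ∧ A ∧ C)   (simplify)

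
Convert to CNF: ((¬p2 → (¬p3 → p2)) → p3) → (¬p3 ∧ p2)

(p2 ∨ p3) ∧ ¬p3

((¬p2 → (¬p3 → p2)) → p3) → (¬p3 ∧ p2)
= ¬((¬p2 → (¬p3 → p2)) → p3) ∨ (¬p3 ∧ p2)   [eliminate →]
= ¬(¬(¬p2 → (¬p3 → p2)) ∨ p3) ∨ (¬p3 ∧ p2)   [eliminate →]
= ¬(¬(¬¬p2 ∨ (¬p3 → p2)) ∨ p3) ∨ (¬p3 ∧ p2)   [eliminate →]
= ¬(¬(¬¬p2 ∨ ¬¬p3 ∨ p2) ∨ p3) ∨ (¬p3 ∧ p2)   [eliminate →]
= (¬¬(¬¬p2 ∨ ¬¬p3 ∨ p2) ∧ ¬p3) ∨ (¬p3 ∧ p2)   [De Morgan]
= ((¬¬p2 ∨ ¬¬p3 ∨ p2) ∧ ¬p3) ∨ (¬p3 ∧ p2)   [double negation]
= ((p2 ∨ ¬¬p3 ∨ p2) ∧ ¬p3) ∨ (¬p3 ∧ p2)   [double negation]
= ((p2 ∨ p3 ∨ p2) ∧ ¬p3) ∨ (¬p3 ∧ p2)   [double negation]
= (p2 ∨ p3 ∨ p2 ∨ ¬p3) ∧ (p2 ∨ p3 ∨ p2 ∨ p2) ∧ (¬p3 ∨ ¬p3) ∧ (¬p3 ∨ p2)   [distribute ∨ over ∧]
= (p2 ∨ p3) ∧ ¬p3   [simplify]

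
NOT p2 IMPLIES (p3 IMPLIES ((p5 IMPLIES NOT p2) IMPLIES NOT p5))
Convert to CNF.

NOT p2 IMPLIES (p3 IMPLIES ((p5 IMPLIES NOT p2) IMPLIES NOT p5))
≡ NOT NOT p2 OR (p3 IMPLIES ((p5 IMPLIES NOT p2) IMPLIES NOT p5))
≡ NOT NOT p2 OR NOT p3 OR ((p5 IMPLIES NOT p2) IMPLIES NOT p5)
≡ NOT NOT p2 OR NOT p3 OR NOT (p5 IMPLIES NOT p2) OR NOT p5
≡ NOT NOT p2 OR NOT p3 OR NOT (NOT p5 OR NOT p2) OR NOT p5
≡ p2 OR NOT p3 OR NOT (NOT p5 OR NOT p2) OR NOT p5
≡ p2 OR NOT p3 OR (NOT NOT p5 AND NOT NOT p2) OR NOT p5
≡ p2 OR NOT p3 OR (p5 AND NOT NOT p2) OR NOT p5
≡ p2 OR NOT p3 OR (p5 AND p2) OR NOT p5
≡ (p2 OR NOT p3 OR p5 OR NOT p5) AND (p2 OR NOT p3 OR p2 OR NOT p5)
≡ p2 OR NOT p3 OR NOT p5

p2 OR NOT p3 OR NOT p5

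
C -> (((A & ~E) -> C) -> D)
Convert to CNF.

C -> (((A & ~E) -> C) -> D)
= ~C | (((A & ~E) -> C) -> D)   [eliminate ->]
= ~C | ~((A & ~E) -> C) | D   [eliminate ->]
= ~C | ~(~(A & ~E) | C) | D   [eliminate ->]
= ~C | (~~(A & ~E) & ~C) | D   [De Morgan]
= ~C | (A & ~E & ~C) | D   [double negation]
= (~C | A | D) & (~C | ~E | D) & (~C | ~C | D)   [distribute | over &]
= ~C | D   [simplify]

~C | D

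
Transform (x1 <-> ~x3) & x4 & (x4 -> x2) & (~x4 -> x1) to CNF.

(~x1 | ~x3) & (x3 | x1) & x4 & (~x4 | x2)

(x1 <-> ~x3) & x4 & (x4 -> x2) & (~x4 -> x1)
= (x1 -> ~x3) & (~x3 -> x1) & x4 & (x4 -> x2) & (~x4 -> x1)   [eliminate <->]
= (~x1 | ~x3) & (~x3 -> x1) & x4 & (x4 -> x2) & (~x4 -> x1)   [eliminate ->]
= (~x1 | ~x3) & (~~x3 | x1) & x4 & (x4 -> x2) & (~x4 -> x1)   [eliminate ->]
= (~x1 | ~x3) & (~~x3 | x1) & x4 & (~x4 | x2) & (~x4 -> x1)   [eliminate ->]
= (~x1 | ~x3) & (~~x3 | x1) & x4 & (~x4 | x2) & (~~x4 | x1)   [eliminate ->]
= (~x1 | ~x3) & (x3 | x1) & x4 & (~x4 | x2) & (~~x4 | x1)   [double negation]
= (~x1 | ~x3) & (x3 | x1) & x4 & (~x4 | x2) & (x4 | x1)   [double negation]
= (~x1 | ~x3) & (x3 | x1) & x4 & (~x4 | x2)   [simplify]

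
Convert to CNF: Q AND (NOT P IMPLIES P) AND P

Q AND P

Q AND (NOT P IMPLIES P) AND P
≡ Q AND (NOT NOT P OR P) AND P   [eliminate IMPLIES]
≡ Q AND (P OR P) AND P   [double negation]
≡ Q AND P   [simplify]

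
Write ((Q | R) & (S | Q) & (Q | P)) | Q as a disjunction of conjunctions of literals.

((Q | R) & (S | Q) & (Q | P)) | Q
= (Q & S & Q) | (Q & S & P) | (Q & Q & Q) | (Q & Q & P) | (R & S & Q) | (R & S & P) | (R & Q & Q) | (R & Q & P) | Q   (distribute & over |)
= Q | (R & S & P)   (simplify)

Q | (R & S & P)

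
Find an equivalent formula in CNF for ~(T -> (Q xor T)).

~(T -> (Q xor T))
⇔ ~(~T | (Q xor T))   [eliminate ->]
⇔ ~(~T | ((Q | T) & ~(Q & T)))   [expand xor]
⇔ ~~T & ~((Q | T) & ~(Q & T))   [De Morgan]
⇔ T & ~((Q | T) & ~(Q & T))   [double negation]
⇔ T & (~(Q | T) | ~~(Q & T))   [De Morgan]
⇔ T & ((~Q & ~T) | ~~(Q & T))   [De Morgan]
⇔ T & ((~Q & ~T) | (Q & T))   [double negation]
⇔ T & (~Q | Q) & (~Q | T) & (~T | Q) & (~T | T)   [distribute | over &]
⇔ T & (~T | Q)   [simplify]

T & (~T | Q)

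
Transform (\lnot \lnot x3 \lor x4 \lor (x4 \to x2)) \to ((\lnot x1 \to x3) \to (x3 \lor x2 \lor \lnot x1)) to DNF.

(\lnot \lnot x3 \lor x4 \lor (x4 \to x2)) \to ((\lnot x1 \to x3) \to (x3 \lor x2 \lor \lnot x1))
≡ \lnot (\lnot \lnot x3 \lor x4 \lor (x4 \to x2)) \lor ((\lnot x1 \to x3) \to (x3 \lor x2 \lor \lnot x1))   — eliminate \to
≡ \lnot (\lnot \lnot x3 \lor x4 \lor \lnot x4 \lor x2) \lor ((\lnot x1 \to x3) \to (x3 \lor x2 \lor \lnot x1))   — eliminate \to
≡ \lnot (\lnot \lnot x3 \lor x4 \lor \lnot x4 \lor x2) \lor \lnot (\lnot x1 \to x3) \lor x3 \lor x2 \lor \lnot x1   — eliminate \to
≡ \lnot (\lnot \lnot x3 \lor x4 \lor \lnot x4 \lor x2) \lor \lnot (\lnot \lnot x1 \lor x3) \lor x3 \lor x2 \lor \lnot x1   — eliminate \to
≡ (\lnot \lnot \lnot x3 \land \lnot x4 \land \lnot \lnot x4 \land \lnot x2) \lor \lnot (\lnot \lnot x1 \lor x3) \lor x3 \lor x2 \lor \lnot x1   — De Morgan
≡ (\lnot x3 \land \lnot x4 \land \lnot \lnot x4 \land \lnot x2) \lor \lnot (\lnot \lnot x1 \lor x3) \lor x3 \lor x2 \lor \lnot x1   — double negation
≡ (\lnot x3 \land \lnot x4 \land x4 \land \lnot x2) \lor \lnot (\lnot \lnot x1 \lor x3) \lor x3 \lor x2 \lor \lnot x1   — double negation
≡ (\lnot x3 \land \lnot x4 \land x4 \land \lnot x2) \lor (\lnot \lnot \lnot x1 \land \lnot x3) \lor x3 \lor x2 \lor \lnot x1   — De Morgan
≡ (\lnot x3 \land \lnot x4 \land x4 \land \lnot x2) \lor (\lnot x1 \land \lnot x3) \lor x3 \lor x2 \lor \lnot x1   — double negation
≡ x3 \lor x2 \lor \lnot x1   — simplify

x3 \lor x2 \lor \lnot x1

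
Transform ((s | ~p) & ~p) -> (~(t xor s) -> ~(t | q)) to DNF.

p | (t & ~s) | (~t & s) | (~t & ~q)

((s | ~p) & ~p) -> (~(t xor s) -> ~(t | q))
= ~((s | ~p) & ~p) | (~(t xor s) -> ~(t | q))   (eliminate ->)
= ~((s | ~p) & ~p) | ~~(t xor s) | ~(t | q)   (eliminate ->)
= ~((s | ~p) & ~p) | ~~((t & ~s) | (~t & s)) | ~(t | q)   (expand xor)
= ~(s | ~p) | ~~p | ~~((t & ~s) | (~t & s)) | ~(t | q)   (De Morgan)
= (~s & ~~p) | ~~p | ~~((t & ~s) | (~t & s)) | ~(t | q)   (De Morgan)
= (~s & p) | ~~p | ~~((t & ~s) | (~t & s)) | ~(t | q)   (double negation)
= (~s & p) | p | ~~((t & ~s) | (~t & s)) | ~(t | q)   (double negation)
= (~s & p) | p | (t & ~s) | (~t & s) | ~(t | q)   (double negation)
= (~s & p) | p | (t & ~s) | (~t & s) | (~t & ~q)   (De Morgan)
= p | (t & ~s) | (~t & s) | (~t & ~q)   (simplify)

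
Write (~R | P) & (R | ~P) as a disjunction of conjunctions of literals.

(~R | P) & (R | ~P)
⇔ (~R & R) | (~R & ~P) | (P & R) | (P & ~P)   [distribute & over |]
⇔ (~R & ~P) | (P & R)   [simplify]

(~R & ~P) | (P & R)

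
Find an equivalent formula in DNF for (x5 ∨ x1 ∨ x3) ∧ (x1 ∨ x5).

(x5 ∨ x1 ∨ x3) ∧ (x1 ∨ x5)
⇔ x5 ∧ x1 ∨ x5 ∧ x5 ∨ x1 ∧ x1 ∨ x1 ∧ x5 ∨ x3 ∧ x1 ∨ x3 ∧ x5   [distribute ∧ over ∨]
⇔ x5 ∨ x1   [simplify]

x5 ∨ x1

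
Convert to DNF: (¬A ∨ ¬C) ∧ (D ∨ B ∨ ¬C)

(¬A ∧ D) ∨ (¬A ∧ B) ∨ ¬C

(¬A ∨ ¬C) ∧ (D ∨ B ∨ ¬C)
≡ (¬A ∧ D) ∨ (¬A ∧ B) ∨ (¬A ∧ ¬C) ∨ (¬C ∧ D) ∨ (¬C ∧ B) ∨ (¬C ∧ ¬C)   [distribute ∧ over ∨]
≡ (¬A ∧ D) ∨ (¬A ∧ B) ∨ ¬C   [simplify]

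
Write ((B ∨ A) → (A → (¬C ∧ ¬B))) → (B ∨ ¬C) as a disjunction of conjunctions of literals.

((B ∨ A) → (A → (¬C ∧ ¬B))) → (B ∨ ¬C)
≡ ¬((B ∨ A) → (A → (¬C ∧ ¬B))) ∨ B ∨ ¬C   [eliminate →]
≡ ¬(¬(B ∨ A) ∨ (A → (¬C ∧ ¬B))) ∨ B ∨ ¬C   [eliminate →]
≡ ¬(¬(B ∨ A) ∨ ¬A ∨ (¬C ∧ ¬B)) ∨ B ∨ ¬C   [eliminate →]
≡ (¬¬(B ∨ A) ∧ ¬¬A ∧ ¬(¬C ∧ ¬B)) ∨ B ∨ ¬C   [De Morgan]
≡ ((B ∨ A) ∧ ¬¬A ∧ ¬(¬C ∧ ¬B)) ∨ B ∨ ¬C   [double negation]
≡ ((B ∨ A) ∧ A ∧ ¬(¬C ∧ ¬B)) ∨ B ∨ ¬C   [double negation]
≡ ((B ∨ A) ∧ A ∧ (¬¬C ∨ ¬¬B)) ∨ B ∨ ¬C   [De Morgan]
≡ ((B ∨ A) ∧ A ∧ (C ∨ ¬¬B)) ∨ B ∨ ¬C   [double negation]
≡ ((B ∨ A) ∧ A ∧ (C ∨ B)) ∨ B ∨ ¬C   [double negation]
≡ (B ∧ A ∧ C) ∨ (B ∧ A ∧ B) ∨ (A ∧ A ∧ C) ∨ (A ∧ A ∧ B) ∨ B ∨ ¬C   [distribute ∧ over ∨]
≡ (A ∧ C) ∨ B ∨ ¬C   [simplify]

(A ∧ C) ∨ B ∨ ¬C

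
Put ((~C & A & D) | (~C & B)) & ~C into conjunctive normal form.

((~C & A & D) | (~C & B)) & ~C
⇔ (~C | ~C) & (~C | B) & (A | ~C) & (A | B) & (D | ~C) & (D | B) & ~C   [distribute | over &]
⇔ ~C & (A | B) & (D | B)   [simplify]

~C & (A | B) & (D | B)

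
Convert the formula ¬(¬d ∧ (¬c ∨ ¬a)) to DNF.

d ∨ (c ∧ a)

¬(¬d ∧ (¬c ∨ ¬a))
= ¬¬d ∨ ¬(¬c ∨ ¬a)
= d ∨ ¬(¬c ∨ ¬a)
= d ∨ (¬¬c ∧ ¬¬a)
= d ∨ (c ∧ ¬¬a)
= d ∨ (c ∧ a)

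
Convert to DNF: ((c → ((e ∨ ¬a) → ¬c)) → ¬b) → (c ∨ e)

(¬c ∧ b) ∨ (¬e ∧ a ∧ b) ∨ c ∨ e

((c → ((e ∨ ¬a) → ¬c)) → ¬b) → (c ∨ e)
⇔ ¬((c → ((e ∨ ¬a) → ¬c)) → ¬b) ∨ c ∨ e   — eliminate →
⇔ ¬(¬(c → ((e ∨ ¬a) → ¬c)) ∨ ¬b) ∨ c ∨ e   — eliminate →
⇔ ¬(¬(¬c ∨ ((e ∨ ¬a) → ¬c)) ∨ ¬b) ∨ c ∨ e   — eliminate →
⇔ ¬(¬(¬c ∨ ¬(e ∨ ¬a) ∨ ¬c) ∨ ¬b) ∨ c ∨ e   — eliminate →
⇔ (¬¬(¬c ∨ ¬(e ∨ ¬a) ∨ ¬c) ∧ ¬¬b) ∨ c ∨ e   — De Morgan
⇔ ((¬c ∨ ¬(e ∨ ¬a) ∨ ¬c) ∧ ¬¬b) ∨ c ∨ e   — double negation
⇔ ((¬c ∨ (¬e ∧ ¬¬a) ∨ ¬c) ∧ ¬¬b) ∨ c ∨ e   — De Morgan
⇔ ((¬c ∨ (¬e ∧ a) ∨ ¬c) ∧ ¬¬b) ∨ c ∨ e   — double negation
⇔ ((¬c ∨ (¬e ∧ a) ∨ ¬c) ∧ b) ∨ c ∨ e   — double negation
⇔ (¬c ∧ b) ∨ (¬e ∧ a ∧ b) ∨ (¬c ∧ b) ∨ c ∨ e   — distribute ∧ over ∨
⇔ (¬c ∧ b) ∨ (¬e ∧ a ∧ b) ∨ c ∨ e   — simplify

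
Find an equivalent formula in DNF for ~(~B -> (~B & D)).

~B & ~D

~(~B -> (~B & D))
≡ ~(~~B | (~B & D))
≡ ~~~B & ~(~B & D)
≡ ~B & ~(~B & D)
≡ ~B & (~~B | ~D)
≡ ~B & (B | ~D)
≡ (~B & B) | (~B & ~D)
≡ ~B & ~D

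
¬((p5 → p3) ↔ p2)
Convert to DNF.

¬((p5 → p3) ↔ p2)
≡ ¬(((p5 → p3) → p2) ∧ (p2 → (p5 → p3)))   (eliminate ↔)
≡ ¬((¬(p5 → p3) ∨ p2) ∧ (p2 → (p5 → p3)))   (eliminate →)
≡ ¬((¬(¬p5 ∨ p3) ∨ p2) ∧ (p2 → (p5 → p3)))   (eliminate →)
≡ ¬((¬(¬p5 ∨ p3) ∨ p2) ∧ (¬p2 ∨ (p5 → p3)))   (eliminate →)
≡ ¬((¬(¬p5 ∨ p3) ∨ p2) ∧ (¬p2 ∨ ¬p5 ∨ p3))   (eliminate →)
≡ ¬(¬(¬p5 ∨ p3) ∨ p2) ∨ ¬(¬p2 ∨ ¬p5 ∨ p3)   (De Morgan)
≡ (¬¬(¬p5 ∨ p3) ∧ ¬p2) ∨ ¬(¬p2 ∨ ¬p5 ∨ p3)   (De Morgan)
≡ ((¬p5 ∨ p3) ∧ ¬p2) ∨ ¬(¬p2 ∨ ¬p5 ∨ p3)   (double negation)
≡ ((¬p5 ∨ p3) ∧ ¬p2) ∨ (¬¬p2 ∧ ¬¬p5 ∧ ¬p3)   (De Morgan)
≡ ((¬p5 ∨ p3) ∧ ¬p2) ∨ (p2 ∧ ¬¬p5 ∧ ¬p3)   (double negation)
≡ ((¬p5 ∨ p3) ∧ ¬p2) ∨ (p2 ∧ p5 ∧ ¬p3)   (double negation)
≡ (¬p5 ∧ ¬p2) ∨ (p3 ∧ ¬p2) ∨ (p2 ∧ p5 ∧ ¬p3)   (distribute ∧ over ∨)

(¬p5 ∧ ¬p2) ∨ (p3 ∧ ¬p2) ∨ (p2 ∧ p5 ∧ ¬p3)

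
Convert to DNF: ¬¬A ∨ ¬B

A ∨ ¬B

¬¬A ∨ ¬B
≡ A ∨ ¬B   (double negation)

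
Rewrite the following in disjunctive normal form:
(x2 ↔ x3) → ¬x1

x2 ∧ ¬x3 ∨ x3 ∧ ¬x2 ∨ ¬x1

(x2 ↔ x3) → ¬x1
≡ ¬(x2 ↔ x3) ∨ ¬x1   [eliminate →]
≡ ¬((x2 → x3) ∧ (x3 → x2)) ∨ ¬x1   [eliminate ↔]
≡ ¬((¬x2 ∨ x3) ∧ (x3 → x2)) ∨ ¬x1   [eliminate →]
≡ ¬((¬x2 ∨ x3) ∧ (¬x3 ∨ x2)) ∨ ¬x1   [eliminate →]
≡ ¬(¬x2 ∨ x3) ∨ ¬(¬x3 ∨ x2) ∨ ¬x1   [De Morgan]
≡ ¬¬x2 ∧ ¬x3 ∨ ¬(¬x3 ∨ x2) ∨ ¬x1   [De Morgan]
≡ x2 ∧ ¬x3 ∨ ¬(¬x3 ∨ x2) ∨ ¬x1   [double negation]
≡ x2 ∧ ¬x3 ∨ ¬¬x3 ∧ ¬x2 ∨ ¬x1   [De Morgan]
≡ x2 ∧ ¬x3 ∨ x3 ∧ ¬x2 ∨ ¬x1   [double negation]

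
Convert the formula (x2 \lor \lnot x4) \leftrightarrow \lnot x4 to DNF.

(x2 \lor \lnot x4) \leftrightarrow \lnot x4
≡ ((x2 \lor \lnot x4) \to \lnot x4) \land (\lnot x4 \to (x2 \lor \lnot x4))   (eliminate \leftrightarrow)
≡ (\lnot (x2 \lor \lnot x4) \lor \lnot x4) \land (\lnot x4 \to (x2 \lor \lnot x4))   (eliminate \to)
≡ (\lnot (x2 \lor \lnot x4) \lor \lnot x4) \land (\lnot \lnot x4 \lor x2 \lor \lnot x4)   (eliminate \to)
≡ ((\lnot x2 \land \lnot \lnot x4) \lor \lnot x4) \land (\lnot \lnot x4 \lor x2 \lor \lnot x4)   (De Morgan)
≡ ((\lnot x2 \land x4) \lor \lnot x4) \land (\lnot \lnot x4 \lor x2 \lor \lnot x4)   (double negation)
≡ ((\lnot x2 \land x4) \lor \lnot x4) \land (x4 \lor x2 \lor \lnot x4)   (double negation)
≡ (\lnot x2 \land x4 \land x4) \lor (\lnot x2 \land x4 \land x2) \lor (\lnot x2 \land x4 \land \lnot x4) \lor (\lnot x4 \land x4) \lor (\lnot x4 \land x2) \lor (\lnot x4 \land \lnot x4)   (distribute \land over \lor)
≡ (\lnot x2 \land x4) \lor \lnot x4   (simplify)

(\lnot x2 \land x4) \lor \lnot x4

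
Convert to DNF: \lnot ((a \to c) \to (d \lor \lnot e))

\lnot ((a \to c) \to (d \lor \lnot e))
≡ \lnot (\lnot (a \to c) \lor d \lor \lnot e)   [eliminate \to]
≡ \lnot (\lnot (\lnot a \lor c) \lor d \lor \lnot e)   [eliminate \to]
≡ \lnot \lnot (\lnot a \lor c) \land \lnot d \land \lnot \lnot e   [De Morgan]
≡ (\lnot a \lor c) \land \lnot d \land \lnot \lnot e   [double negation]
≡ (\lnot a \lor c) \land \lnot d \land e   [double negation]
≡ (\lnot a \land \lnot d \land e) \lor (c \land \lnot d \land e)   [distribute \land over \lor]

(\lnot a \land \lnot d \land e) \lor (c \land \lnot d \land e)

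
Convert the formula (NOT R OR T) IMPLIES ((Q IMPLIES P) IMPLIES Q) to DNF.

(R AND NOT T) OR Q

(NOT R OR T) IMPLIES ((Q IMPLIES P) IMPLIES Q)
⇔ NOT (NOT R OR T) OR ((Q IMPLIES P) IMPLIES Q)   [eliminate IMPLIES]
⇔ NOT (NOT R OR T) OR NOT (Q IMPLIES P) OR Q   [eliminate IMPLIES]
⇔ NOT (NOT R OR T) OR NOT (NOT Q OR P) OR Q   [eliminate IMPLIES]
⇔ (NOT NOT R AND NOT T) OR NOT (NOT Q OR P) OR Q   [De Morgan]
⇔ (R AND NOT T) OR NOT (NOT Q OR P) OR Q   [double negation]
⇔ (R AND NOT T) OR (NOT NOT Q AND NOT P) OR Q   [De Morgan]
⇔ (R AND NOT T) OR (Q AND NOT P) OR Q   [double negation]
⇔ (R AND NOT T) OR Q   [simplify]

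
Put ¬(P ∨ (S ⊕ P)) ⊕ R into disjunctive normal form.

¬(P ∨ (S ⊕ P)) ⊕ R
⇔ (¬(P ∨ (S ⊕ P)) ∧ ¬R) ∨ (¬¬(P ∨ (S ⊕ P)) ∧ R)   [expand ⊕]
⇔ (¬(P ∨ (S ∧ ¬P) ∨ (¬S ∧ P)) ∧ ¬R) ∨ (¬¬(P ∨ (S ⊕ P)) ∧ R)   [expand ⊕]
⇔ (¬(P ∨ (S ∧ ¬P) ∨ (¬S ∧ P)) ∧ ¬R) ∨ (¬¬(P ∨ (S ∧ ¬P) ∨ (¬S ∧ P)) ∧ R)   [expand ⊕]
⇔ (¬P ∧ ¬(S ∧ ¬P) ∧ ¬(¬S ∧ P) ∧ ¬R) ∨ (¬¬(P ∨ (S ∧ ¬P) ∨ (¬S ∧ P)) ∧ R)   [De Morgan]
⇔ (¬P ∧ (¬S ∨ ¬¬P) ∧ ¬(¬S ∧ P) ∧ ¬R) ∨ (¬¬(P ∨ (S ∧ ¬P) ∨ (¬S ∧ P)) ∧ R)   [De Morgan]
⇔ (¬P ∧ (¬S ∨ P) ∧ ¬(¬S ∧ P) ∧ ¬R) ∨ (¬¬(P ∨ (S ∧ ¬P) ∨ (¬S ∧ P)) ∧ R)   [double negation]
⇔ (¬P ∧ (¬S ∨ P) ∧ (¬¬S ∨ ¬P) ∧ ¬R) ∨ (¬¬(P ∨ (S ∧ ¬P) ∨ (¬S ∧ P)) ∧ R)   [De Morgan]
⇔ (¬P ∧ (¬S ∨ P) ∧ (S ∨ ¬P) ∧ ¬R) ∨ (¬¬(P ∨ (S ∧ ¬P) ∨ (¬S ∧ P)) ∧ R)   [double negation]
⇔ (¬P ∧ (¬S ∨ P) ∧ (S ∨ ¬P) ∧ ¬R) ∨ ((P ∨ (S ∧ ¬P) ∨ (¬S ∧ P)) ∧ R)   [double negation]
⇔ (¬P ∧ ¬S ∧ S ∧ ¬R) ∨ (¬P ∧ ¬S ∧ ¬P ∧ ¬R) ∨ (¬P ∧ P ∧ S ∧ ¬R) ∨ (¬P ∧ P ∧ ¬P ∧ ¬R) ∨ (P ∧ R) ∨ (S ∧ ¬P ∧ R) ∨ (¬S ∧ P ∧ R)   [distribute ∧ over ∨]
⇔ (¬P ∧ ¬S ∧ ¬R) ∨ (P ∧ R) ∨ (S ∧ ¬P ∧ R)   [simplify]

(¬P ∧ ¬S ∧ ¬R) ∨ (P ∧ R) ∨ (S ∧ ¬P ∧ R)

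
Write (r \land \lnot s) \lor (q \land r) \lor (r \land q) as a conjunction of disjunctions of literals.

r \land (\lnot s \lor q)

(r \land \lnot s) \lor (q \land r) \lor (r \land q)
≡ (r \lor q \lor r) \land (r \lor q \lor q) \land (r \lor r \lor r) \land (r \lor r \lor q) \land (\lnot s \lor q \lor r) \land (\lnot s \lor q \lor q) \land (\lnot s \lor r \lor r) \land (\lnot s \lor r \lor q)   (distribute \lor over \land)
≡ r \land (\lnot s \lor q)   (simplify)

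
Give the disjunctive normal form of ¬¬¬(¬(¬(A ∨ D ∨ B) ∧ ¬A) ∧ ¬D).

(¬A ∧ ¬D ∧ ¬B) ∨ D

¬¬¬(¬(¬(A ∨ D ∨ B) ∧ ¬A) ∧ ¬D)
≡ ¬(¬(¬(A ∨ D ∨ B) ∧ ¬A) ∧ ¬D)   (double negation)
≡ ¬¬(¬(A ∨ D ∨ B) ∧ ¬A) ∨ ¬¬D   (De Morgan)
≡ (¬(A ∨ D ∨ B) ∧ ¬A) ∨ ¬¬D   (double negation)
≡ (¬A ∧ ¬D ∧ ¬B ∧ ¬A) ∨ ¬¬D   (De Morgan)
≡ (¬A ∧ ¬D ∧ ¬B ∧ ¬A) ∨ D   (double negation)
≡ (¬A ∧ ¬D ∧ ¬B) ∨ D   (simplify)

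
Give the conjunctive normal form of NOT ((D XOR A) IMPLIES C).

NOT ((D XOR A) IMPLIES C)
= NOT (NOT (D XOR A) OR C)   — eliminate IMPLIES
= NOT (NOT ((D OR A) AND NOT (D AND A)) OR C)   — expand XOR
= NOT NOT ((D OR A) AND NOT (D AND A)) AND NOT C   — De Morgan
= (D OR A) AND NOT (D AND A) AND NOT C   — double negation
= (D OR A) AND (NOT D OR NOT A) AND NOT C   — De Morgan

(D OR A) AND (NOT D OR NOT A) AND NOT C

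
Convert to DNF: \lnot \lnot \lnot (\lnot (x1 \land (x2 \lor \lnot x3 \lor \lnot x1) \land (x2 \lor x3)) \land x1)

\lnot \lnot \lnot (\lnot (x1 \land (x2 \lor \lnot x3 \lor \lnot x1) \land (x2 \lor x3)) \land x1)
≡ \lnot (\lnot (x1 \land (x2 \lor \lnot x3 \lor \lnot x1) \land (x2 \lor x3)) \land x1)
≡ \lnot \lnot (x1 \land (x2 \lor \lnot x3 \lor \lnot x1) \land (x2 \lor x3)) \lor \lnot x1
≡ (x1 \land (x2 \lor \lnot x3 \lor \lnot x1) \land (x2 \lor x3)) \lor \lnot x1
≡ (x1 \land x2 \land x2) \lor (x1 \land x2 \land x3) \lor (x1 \land \lnot x3 \land x2) \lor (x1 \land \lnot x3 \land x3) \lor (x1 \land \lnot x1 \land x2) \lor (x1 \land \lnot x1 \land x3) \lor \lnot x1
≡ (x1 \land x2) \lor \lnot x1

(x1 \land x2) \lor \lnot x1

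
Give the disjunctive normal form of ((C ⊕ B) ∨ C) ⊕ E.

((C ⊕ B) ∨ C) ⊕ E
≡ (((C ⊕ B) ∨ C) ∧ ¬E) ∨ (¬((C ⊕ B) ∨ C) ∧ E)   (expand ⊕)
≡ (((C ∧ ¬B) ∨ (¬C ∧ B) ∨ C) ∧ ¬E) ∨ (¬((C ⊕ B) ∨ C) ∧ E)   (expand ⊕)
≡ (((C ∧ ¬B) ∨ (¬C ∧ B) ∨ C) ∧ ¬E) ∨ (¬((C ∧ ¬B) ∨ (¬C ∧ B) ∨ C) ∧ E)   (expand ⊕)
≡ (((C ∧ ¬B) ∨ (¬C ∧ B) ∨ C) ∧ ¬E) ∨ (¬(C ∧ ¬B) ∧ ¬(¬C ∧ B) ∧ ¬C ∧ E)   (De Morgan)
≡ (((C ∧ ¬B) ∨ (¬C ∧ B) ∨ C) ∧ ¬E) ∨ ((¬C ∨ ¬¬B) ∧ ¬(¬C ∧ B) ∧ ¬C ∧ E)   (De Morgan)
≡ (((C ∧ ¬B) ∨ (¬C ∧ B) ∨ C) ∧ ¬E) ∨ ((¬C ∨ B) ∧ ¬(¬C ∧ B) ∧ ¬C ∧ E)   (double negation)
≡ (((C ∧ ¬B) ∨ (¬C ∧ B) ∨ C) ∧ ¬E) ∨ ((¬C ∨ B) ∧ (¬¬C ∨ ¬B) ∧ ¬C ∧ E)   (De Morgan)
≡ (((C ∧ ¬B) ∨ (¬C ∧ B) ∨ C) ∧ ¬E) ∨ ((¬C ∨ B) ∧ (C ∨ ¬B) ∧ ¬C ∧ E)   (double negation)
≡ (C ∧ ¬B ∧ ¬E) ∨ (¬C ∧ B ∧ ¬E) ∨ (C ∧ ¬E) ∨ (¬C ∧ C ∧ ¬C ∧ E) ∨ (¬C ∧ ¬B ∧ ¬C ∧ E) ∨ (B ∧ C ∧ ¬C ∧ E) ∨ (B ∧ ¬B ∧ ¬C ∧ E)   (distribute ∧ over ∨)
≡ (¬C ∧ B ∧ ¬E) ∨ (C ∧ ¬E) ∨ (¬C ∧ ¬B ∧ E)   (simplify)

(¬C ∧ B ∧ ¬E) ∨ (C ∧ ¬E) ∨ (¬C ∧ ¬B ∧ E)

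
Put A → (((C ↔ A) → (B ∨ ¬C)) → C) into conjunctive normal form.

A → (((C ↔ A) → (B ∨ ¬C)) → C)
≡ ¬A ∨ (((C ↔ A) → (B ∨ ¬C)) → C)   [eliminate →]
≡ ¬A ∨ ¬((C ↔ A) → (B ∨ ¬C)) ∨ C   [eliminate →]
≡ ¬A ∨ ¬(¬(C ↔ A) ∨ B ∨ ¬C) ∨ C   [eliminate →]
≡ ¬A ∨ ¬(¬((C → A) ∧ (A → C)) ∨ B ∨ ¬C) ∨ C   [eliminate ↔]
≡ ¬A ∨ ¬(¬((¬C ∨ A) ∧ (A → C)) ∨ B ∨ ¬C) ∨ C   [eliminate →]
≡ ¬A ∨ ¬(¬((¬C ∨ A) ∧ (¬A ∨ C)) ∨ B ∨ ¬C) ∨ C   [eliminate →]
≡ ¬A ∨ (¬¬((¬C ∨ A) ∧ (¬A ∨ C)) ∧ ¬B ∧ ¬¬C) ∨ C   [De Morgan]
≡ ¬A ∨ ((¬C ∨ A) ∧ (¬A ∨ C) ∧ ¬B ∧ ¬¬C) ∨ C   [double negation]
≡ ¬A ∨ ((¬C ∨ A) ∧ (¬A ∨ C) ∧ ¬B ∧ C) ∨ C   [double negation]
≡ (¬A ∨ ¬C ∨ A ∨ C) ∧ (¬A ∨ ¬A ∨ C ∨ C) ∧ (¬A ∨ ¬B ∨ C) ∧ (¬A ∨ C ∨ C)   [distribute ∨ over ∧]
≡ ¬A ∨ C   [simplify]

¬A ∨ C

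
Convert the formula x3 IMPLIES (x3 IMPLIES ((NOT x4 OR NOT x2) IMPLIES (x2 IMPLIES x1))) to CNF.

x3 IMPLIES (x3 IMPLIES ((NOT x4 OR NOT x2) IMPLIES (x2 IMPLIES x1)))
⇔ NOT x3 OR (x3 IMPLIES ((NOT x4 OR NOT x2) IMPLIES (x2 IMPLIES x1)))   (eliminate IMPLIES)
⇔ NOT x3 OR NOT x3 OR ((NOT x4 OR NOT x2) IMPLIES (x2 IMPLIES x1))   (eliminate IMPLIES)
⇔ NOT x3 OR NOT x3 OR NOT (NOT x4 OR NOT x2) OR (x2 IMPLIES x1)   (eliminate IMPLIES)
⇔ NOT x3 OR NOT x3 OR NOT (NOT x4 OR NOT x2) OR NOT x2 OR x1   (eliminate IMPLIES)
⇔ NOT x3 OR NOT x3 OR (NOT NOT x4 AND NOT NOT x2) OR NOT x2 OR x1   (De Morgan)
⇔ NOT x3 OR NOT x3 OR (x4 AND NOT NOT x2) OR NOT x2 OR x1   (double negation)
⇔ NOT x3 OR NOT x3 OR (x4 AND x2) OR NOT x2 OR x1   (double negation)
⇔ (NOT x3 OR NOT x3 OR x4 OR NOT x2 OR x1) AND (NOT x3 OR NOT x3 OR x2 OR NOT x2 OR x1)   (distribute OR over AND)
⇔ NOT x3 OR x4 OR NOT x2 OR x1   (simplify)

NOT x3 OR x4 OR NOT x2 OR x1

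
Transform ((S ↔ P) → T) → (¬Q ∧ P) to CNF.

(¬S ∨ P) ∧ (¬P ∨ S ∨ ¬Q) ∧ (¬T ∨ ¬Q) ∧ (¬T ∨ P)

((S ↔ P) → T) → (¬Q ∧ P)
≡ ¬((S ↔ P) → T) ∨ (¬Q ∧ P)
≡ ¬(¬(S ↔ P) ∨ T) ∨ (¬Q ∧ P)
≡ ¬(¬((S → P) ∧ (P → S)) ∨ T) ∨ (¬Q ∧ P)
≡ ¬(¬((¬S ∨ P) ∧ (P → S)) ∨ T) ∨ (¬Q ∧ P)
≡ ¬(¬((¬S ∨ P) ∧ (¬P ∨ S)) ∨ T) ∨ (¬Q ∧ P)
≡ (¬¬((¬S ∨ P) ∧ (¬P ∨ S)) ∧ ¬T) ∨ (¬Q ∧ P)
≡ ((¬S ∨ P) ∧ (¬P ∨ S) ∧ ¬T) ∨ (¬Q ∧ P)
≡ (¬S ∨ P ∨ ¬Q) ∧ (¬S ∨ P ∨ P) ∧ (¬P ∨ S ∨ ¬Q) ∧ (¬P ∨ S ∨ P) ∧ (¬T ∨ ¬Q) ∧ (¬T ∨ P)
≡ (¬S ∨ P) ∧ (¬P ∨ S ∨ ¬Q) ∧ (¬T ∨ ¬Q) ∧ (¬T ∨ P)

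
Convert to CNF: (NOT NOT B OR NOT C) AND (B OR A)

(B OR NOT C) AND (B OR A)

(NOT NOT B OR NOT C) AND (B OR A)
⇔ (B OR NOT C) AND (B OR A)   [double negation]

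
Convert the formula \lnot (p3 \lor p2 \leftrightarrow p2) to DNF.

p3 \land \lnot p2

\lnot (p3 \lor p2 \leftrightarrow p2)
= \lnot ((p3 \lor p2 \to p2) \land (p2 \to p3 \lor p2))
= \lnot ((\lnot (p3 \lor p2) \lor p2) \land (p2 \to p3 \lor p2))
= \lnot ((\lnot (p3 \lor p2) \lor p2) \land (\lnot p2 \lor p3 \lor p2))
= \lnot (\lnot (p3 \lor p2) \lor p2) \lor \lnot (\lnot p2 \lor p3 \lor p2)
= \lnot \lnot (p3 \lor p2) \land \lnot p2 \lor \lnot (\lnot p2 \lor p3 \lor p2)
= (p3 \lor p2) \land \lnot p2 \lor \lnot (\lnot p2 \lor p3 \lor p2)
= (p3 \lor p2) \land \lnot p2 \lor \lnot \lnot p2 \land \lnot p3 \land \lnot p2
= (p3 \lor p2) \land \lnot p2 \lor p2 \land \lnot p3 \land \lnot p2
= p3 \land \lnot p2 \lor p2 \land \lnot p2 \lor p2 \land \lnot p3 \land \lnot p2
= p3 \land \lnot p2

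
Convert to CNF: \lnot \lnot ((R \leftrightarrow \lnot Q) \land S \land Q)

\lnot \lnot ((R \leftrightarrow \lnot Q) \land S \land Q)
≡ \lnot \lnot ((R \to \lnot Q) \land (\lnot Q \to R) \land S \land Q)   [eliminate \leftrightarrow]
≡ \lnot \lnot ((\lnot R \lor \lnot Q) \land (\lnot Q \to R) \land S \land Q)   [eliminate \to]
≡ \lnot \lnot ((\lnot R \lor \lnot Q) \land (\lnot \lnot Q \lor R) \land S \land Q)   [eliminate \to]
≡ (\lnot R \lor \lnot Q) \land (\lnot \lnot Q \lor R) \land S \land Q   [double negation]
≡ (\lnot R \lor \lnot Q) \land (Q \lor R) \land S \land Q   [double negation]
≡ (\lnot R \lor \lnot Q) \land S \land Q   [simplify]

(\lnot R \lor \lnot Q) \land S \land Q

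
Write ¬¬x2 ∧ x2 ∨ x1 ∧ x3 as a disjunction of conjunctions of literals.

¬¬x2 ∧ x2 ∨ x1 ∧ x3
≡ x2 ∧ x2 ∨ x1 ∧ x3   [double negation]
≡ x2 ∨ x1 ∧ x3   [simplify]

x2 ∨ x1 ∧ x3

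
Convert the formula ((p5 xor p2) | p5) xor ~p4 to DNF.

((p5 xor p2) | p5) xor ~p4
≡ (((p5 xor p2) | p5) & ~~p4) | (~((p5 xor p2) | p5) & ~p4)   — expand xor
≡ (((p5 & ~p2) | (~p5 & p2) | p5) & ~~p4) | (~((p5 xor p2) | p5) & ~p4)   — expand xor
≡ (((p5 & ~p2) | (~p5 & p2) | p5) & ~~p4) | (~((p5 & ~p2) | (~p5 & p2) | p5) & ~p4)   — expand xor
≡ (((p5 & ~p2) | (~p5 & p2) | p5) & p4) | (~((p5 & ~p2) | (~p5 & p2) | p5) & ~p4)   — double negation
≡ (((p5 & ~p2) | (~p5 & p2) | p5) & p4) | (~(p5 & ~p2) & ~(~p5 & p2) & ~p5 & ~p4)   — De Morgan
≡ (((p5 & ~p2) | (~p5 & p2) | p5) & p4) | ((~p5 | ~~p2) & ~(~p5 & p2) & ~p5 & ~p4)   — De Morgan
≡ (((p5 & ~p2) | (~p5 & p2) | p5) & p4) | ((~p5 | p2) & ~(~p5 & p2) & ~p5 & ~p4)   — double negation
≡ (((p5 & ~p2) | (~p5 & p2) | p5) & p4) | ((~p5 | p2) & (~~p5 | ~p2) & ~p5 & ~p4)   — De Morgan
≡ (((p5 & ~p2) | (~p5 & p2) | p5) & p4) | ((~p5 | p2) & (p5 | ~p2) & ~p5 & ~p4)   — double negation
≡ (p5 & ~p2 & p4) | (~p5 & p2 & p4) | (p5 & p4) | (~p5 & p5 & ~p5 & ~p4) | (~p5 & ~p2 & ~p5 & ~p4) | (p2 & p5 & ~p5 & ~p4) | (p2 & ~p2 & ~p5 & ~p4)   — distribute & over |
≡ (~p5 & p2 & p4) | (p5 & p4) | (~p5 & ~p2 & ~p4)   — simplify

(~p5 & p2 & p4) | (p5 & p4) | (~p5 & ~p2 & ~p4)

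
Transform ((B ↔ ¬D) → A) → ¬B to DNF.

((B ↔ ¬D) → A) → ¬B
≡ ¬((B ↔ ¬D) → A) ∨ ¬B   (eliminate →)
≡ ¬(¬(B ↔ ¬D) ∨ A) ∨ ¬B   (eliminate →)
≡ ¬(¬((B → ¬D) ∧ (¬D → B)) ∨ A) ∨ ¬B   (eliminate ↔)
≡ ¬(¬((¬B ∨ ¬D) ∧ (¬D → B)) ∨ A) ∨ ¬B   (eliminate →)
≡ ¬(¬((¬B ∨ ¬D) ∧ (¬¬D ∨ B)) ∨ A) ∨ ¬B   (eliminate →)
≡ (¬¬((¬B ∨ ¬D) ∧ (¬¬D ∨ B)) ∧ ¬A) ∨ ¬B   (De Morgan)
≡ ((¬B ∨ ¬D) ∧ (¬¬D ∨ B) ∧ ¬A) ∨ ¬B   (double negation)
≡ ((¬B ∨ ¬D) ∧ (D ∨ B) ∧ ¬A) ∨ ¬B   (double negation)
≡ (¬B ∧ D ∧ ¬A) ∨ (¬B ∧ B ∧ ¬A) ∨ (¬D ∧ D ∧ ¬A) ∨ (¬D ∧ B ∧ ¬A) ∨ ¬B   (distribute ∧ over ∨)
≡ (¬D ∧ B ∧ ¬A) ∨ ¬B   (simplify)

(¬D ∧ B ∧ ¬A) ∨ ¬B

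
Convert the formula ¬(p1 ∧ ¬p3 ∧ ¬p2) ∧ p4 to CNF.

¬(p1 ∧ ¬p3 ∧ ¬p2) ∧ p4
⇔ (¬p1 ∨ ¬¬p3 ∨ ¬¬p2) ∧ p4   (De Morgan)
⇔ (¬p1 ∨ p3 ∨ ¬¬p2) ∧ p4   (double negation)
⇔ (¬p1 ∨ p3 ∨ p2) ∧ p4   (double negation)

(¬p1 ∨ p3 ∨ p2) ∧ p4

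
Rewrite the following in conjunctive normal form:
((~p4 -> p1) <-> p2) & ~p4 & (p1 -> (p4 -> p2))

(~p1 | p2) & (~p2 | p4 | p1) & ~p4

((~p4 -> p1) <-> p2) & ~p4 & (p1 -> (p4 -> p2))
≡ ((~p4 -> p1) -> p2) & (p2 -> (~p4 -> p1)) & ~p4 & (p1 -> (p4 -> p2))
≡ (~(~p4 -> p1) | p2) & (p2 -> (~p4 -> p1)) & ~p4 & (p1 -> (p4 -> p2))
≡ (~(~~p4 | p1) | p2) & (p2 -> (~p4 -> p1)) & ~p4 & (p1 -> (p4 -> p2))
≡ (~(~~p4 | p1) | p2) & (~p2 | (~p4 -> p1)) & ~p4 & (p1 -> (p4 -> p2))
≡ (~(~~p4 | p1) | p2) & (~p2 | ~~p4 | p1) & ~p4 & (p1 -> (p4 -> p2))
≡ (~(~~p4 | p1) | p2) & (~p2 | ~~p4 | p1) & ~p4 & (~p1 | (p4 -> p2))
≡ (~(~~p4 | p1) | p2) & (~p2 | ~~p4 | p1) & ~p4 & (~p1 | ~p4 | p2)
≡ ((~~~p4 & ~p1) | p2) & (~p2 | ~~p4 | p1) & ~p4 & (~p1 | ~p4 | p2)
≡ ((~p4 & ~p1) | p2) & (~p2 | ~~p4 | p1) & ~p4 & (~p1 | ~p4 | p2)
≡ ((~p4 & ~p1) | p2) & (~p2 | p4 | p1) & ~p4 & (~p1 | ~p4 | p2)
≡ (~p4 | p2) & (~p1 | p2) & (~p2 | p4 | p1) & ~p4 & (~p1 | ~p4 | p2)
≡ (~p1 | p2) & (~p2 | p4 | p1) & ~p4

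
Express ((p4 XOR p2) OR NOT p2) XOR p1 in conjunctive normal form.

(NOT p4 OR NOT p2 OR p1) AND (NOT p2 OR p4 OR NOT p1) AND (p2 OR NOT p1)

((p4 XOR p2) OR NOT p2) XOR p1
⇔ ((p4 XOR p2) OR NOT p2 OR p1) AND NOT (((p4 XOR p2) OR NOT p2) AND p1)   — expand XOR
⇔ (((p4 OR p2) AND NOT (p4 AND p2)) OR NOT p2 OR p1) AND NOT (((p4 XOR p2) OR NOT p2) AND p1)   — expand XOR
⇔ (((p4 OR p2) AND NOT (p4 AND p2)) OR NOT p2 OR p1) AND NOT ((((p4 OR p2) AND NOT (p4 AND p2)) OR NOT p2) AND p1)   — expand XOR
⇔ (((p4 OR p2) AND (NOT p4 OR NOT p2)) OR NOT p2 OR p1) AND NOT ((((p4 OR p2) AND NOT (p4 AND p2)) OR NOT p2) AND p1)   — De Morgan
⇔ (((p4 OR p2) AND (NOT p4 OR NOT p2)) OR NOT p2 OR p1) AND (NOT (((p4 OR p2) AND NOT (p4 AND p2)) OR NOT p2) OR NOT p1)   — De Morgan
⇔ (((p4 OR p2) AND (NOT p4 OR NOT p2)) OR NOT p2 OR p1) AND ((NOT ((p4 OR p2) AND NOT (p4 AND p2)) AND NOT NOT p2) OR NOT p1)   — De Morgan
⇔ (((p4 OR p2) AND (NOT p4 OR NOT p2)) OR NOT p2 OR p1) AND (((NOT (p4 OR p2) OR NOT NOT (p4 AND p2)) AND NOT NOT p2) OR NOT p1)   — De Morgan
⇔ (((p4 OR p2) AND (NOT p4 OR NOT p2)) OR NOT p2 OR p1) AND ((((NOT p4 AND NOT p2) OR NOT NOT (p4 AND p2)) AND NOT NOT p2) OR NOT p1)   — De Morgan
⇔ (((p4 OR p2) AND (NOT p4 OR NOT p2)) OR NOT p2 OR p1) AND ((((NOT p4 AND NOT p2) OR (p4 AND p2)) AND NOT NOT p2) OR NOT p1)   — double negation
⇔ (((p4 OR p2) AND (NOT p4 OR NOT p2)) OR NOT p2 OR p1) AND ((((NOT p4 AND NOT p2) OR (p4 AND p2)) AND p2) OR NOT p1)   — double negation
⇔ (p4 OR p2 OR NOT p2 OR p1) AND (NOT p4 OR NOT p2 OR NOT p2 OR p1) AND (NOT p4 OR p4 OR NOT p1) AND (NOT p4 OR p2 OR NOT p1) AND (NOT p2 OR p4 OR NOT p1) AND (NOT p2 OR p2 OR NOT p1) AND (p2 OR NOT p1)   — distribute OR over AND
⇔ (NOT p4 OR NOT p2 OR p1) AND (NOT p2 OR p4 OR NOT p1) AND (p2 OR NOT p1)   — simplify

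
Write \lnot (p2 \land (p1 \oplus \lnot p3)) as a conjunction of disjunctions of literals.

(\lnot p2 \lor \lnot p1 \lor \lnot p3) \land (\lnot p2 \lor p3 \lor p1)

\lnot (p2 \land (p1 \oplus \lnot p3))
≡ \lnot (p2 \land (p1 \lor \lnot p3) \land \lnot (p1 \land \lnot p3))   [expand \oplus]
≡ \lnot p2 \lor \lnot (p1 \lor \lnot p3) \lor \lnot \lnot (p1 \land \lnot p3)   [De Morgan]
≡ \lnot p2 \lor (\lnot p1 \land \lnot \lnot p3) \lor \lnot \lnot (p1 \land \lnot p3)   [De Morgan]
≡ \lnot p2 \lor (\lnot p1 \land p3) \lor \lnot \lnot (p1 \land \lnot p3)   [double negation]
≡ \lnot p2 \lor (\lnot p1 \land p3) \lor (p1 \land \lnot p3)   [double negation]
≡ (\lnot p2 \lor \lnot p1 \lor p1) \land (\lnot p2 \lor \lnot p1 \lor \lnot p3) \land (\lnot p2 \lor p3 \lor p1) \land (\lnot p2 \lor p3 \lor \lnot p3)   [distribute \lor over \land]
≡ (\lnot p2 \lor \lnot p1 \lor \lnot p3) \land (\lnot p2 \lor p3 \lor p1)   [simplify]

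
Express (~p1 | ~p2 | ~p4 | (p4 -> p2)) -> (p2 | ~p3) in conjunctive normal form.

(~p1 | ~p2 | ~p4 | (p4 -> p2)) -> (p2 | ~p3)
≡ ~(~p1 | ~p2 | ~p4 | (p4 -> p2)) | p2 | ~p3
≡ ~(~p1 | ~p2 | ~p4 | ~p4 | p2) | p2 | ~p3
≡ (~~p1 & ~~p2 & ~~p4 & ~~p4 & ~p2) | p2 | ~p3
≡ (p1 & ~~p2 & ~~p4 & ~~p4 & ~p2) | p2 | ~p3
≡ (p1 & p2 & ~~p4 & ~~p4 & ~p2) | p2 | ~p3
≡ (p1 & p2 & p4 & ~~p4 & ~p2) | p2 | ~p3
≡ (p1 & p2 & p4 & p4 & ~p2) | p2 | ~p3
≡ (p1 | p2 | ~p3) & (p2 | p2 | ~p3) & (p4 | p2 | ~p3) & (p4 | p2 | ~p3) & (~p2 | p2 | ~p3)
≡ p2 | ~p3

p2 | ~p3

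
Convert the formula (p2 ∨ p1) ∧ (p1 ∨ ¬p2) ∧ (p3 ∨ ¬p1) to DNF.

(p2 ∨ p1) ∧ (p1 ∨ ¬p2) ∧ (p3 ∨ ¬p1)
≡ (p2 ∧ p1 ∧ p3) ∨ (p2 ∧ p1 ∧ ¬p1) ∨ (p2 ∧ ¬p2 ∧ p3) ∨ (p2 ∧ ¬p2 ∧ ¬p1) ∨ (p1 ∧ p1 ∧ p3) ∨ (p1 ∧ p1 ∧ ¬p1) ∨ (p1 ∧ ¬p2 ∧ p3) ∨ (p1 ∧ ¬p2 ∧ ¬p1)   [distribute ∧ over ∨]
≡ p1 ∧ p3   [simplify]

p1 ∧ p3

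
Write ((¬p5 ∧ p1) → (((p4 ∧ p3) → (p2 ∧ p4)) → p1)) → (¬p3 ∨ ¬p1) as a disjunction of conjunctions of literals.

((¬p5 ∧ p1) → (((p4 ∧ p3) → (p2 ∧ p4)) → p1)) → (¬p3 ∨ ¬p1)
≡ ¬((¬p5 ∧ p1) → (((p4 ∧ p3) → (p2 ∧ p4)) → p1)) ∨ ¬p3 ∨ ¬p1   [eliminate →]
≡ ¬(¬(¬p5 ∧ p1) ∨ (((p4 ∧ p3) → (p2 ∧ p4)) → p1)) ∨ ¬p3 ∨ ¬p1   [eliminate →]
≡ ¬(¬(¬p5 ∧ p1) ∨ ¬((p4 ∧ p3) → (p2 ∧ p4)) ∨ p1) ∨ ¬p3 ∨ ¬p1   [eliminate →]
≡ ¬(¬(¬p5 ∧ p1) ∨ ¬(¬(p4 ∧ p3) ∨ (p2 ∧ p4)) ∨ p1) ∨ ¬p3 ∨ ¬p1   [eliminate →]
≡ (¬¬(¬p5 ∧ p1) ∧ ¬¬(¬(p4 ∧ p3) ∨ (p2 ∧ p4)) ∧ ¬p1) ∨ ¬p3 ∨ ¬p1   [De Morgan]
≡ (¬p5 ∧ p1 ∧ ¬¬(¬(p4 ∧ p3) ∨ (p2 ∧ p4)) ∧ ¬p1) ∨ ¬p3 ∨ ¬p1   [double negation]
≡ (¬p5 ∧ p1 ∧ (¬(p4 ∧ p3) ∨ (p2 ∧ p4)) ∧ ¬p1) ∨ ¬p3 ∨ ¬p1   [double negation]
≡ (¬p5 ∧ p1 ∧ (¬p4 ∨ ¬p3 ∨ (p2 ∧ p4)) ∧ ¬p1) ∨ ¬p3 ∨ ¬p1   [De Morgan]
≡ (¬p5 ∧ p1 ∧ ¬p4 ∧ ¬p1) ∨ (¬p5 ∧ p1 ∧ ¬p3 ∧ ¬p1) ∨ (¬p5 ∧ p1 ∧ p2 ∧ p4 ∧ ¬p1) ∨ ¬p3 ∨ ¬p1   [distribute ∧ over ∨]
≡ ¬p3 ∨ ¬p1   [simplify]

¬p3 ∨ ¬p1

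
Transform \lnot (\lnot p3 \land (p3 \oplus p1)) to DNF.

p3 \lor (\lnot p3 \land \lnot p1)

\lnot (\lnot p3 \land (p3 \oplus p1))
≡ \lnot (\lnot p3 \land ((p3 \land \lnot p1) \lor (\lnot p3 \land p1)))   [expand \oplus]
≡ \lnot \lnot p3 \lor \lnot ((p3 \land \lnot p1) \lor (\lnot p3 \land p1))   [De Morgan]
≡ p3 \lor \lnot ((p3 \land \lnot p1) \lor (\lnot p3 \land p1))   [double negation]
≡ p3 \lor (\lnot (p3 \land \lnot p1) \land \lnot (\lnot p3 \land p1))   [De Morgan]
≡ p3 \lor ((\lnot p3 \lor \lnot \lnot p1) \land \lnot (\lnot p3 \land p1))   [De Morgan]
≡ p3 \lor ((\lnot p3 \lor p1) \land \lnot (\lnot p3 \land p1))   [double negation]
≡ p3 \lor ((\lnot p3 \lor p1) \land (\lnot \lnot p3 \lor \lnot p1))   [De Morgan]
≡ p3 \lor ((\lnot p3 \lor p1) \land (p3 \lor \lnot p1))   [double negation]
≡ p3 \lor (\lnot p3 \land p3) \lor (\lnot p3 \land \lnot p1) \lor (p1 \land p3) \lor (p1 \land \lnot p1)   [distribute \land over \lor]
≡ p3 \lor (\lnot p3 \land \lnot p1)   [simplify]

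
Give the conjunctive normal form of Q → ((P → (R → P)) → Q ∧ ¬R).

Q → ((P → (R → P)) → Q ∧ ¬R)
⇔ ¬Q ∨ ((P → (R → P)) → Q ∧ ¬R)   — eliminate →
⇔ ¬Q ∨ ¬(P → (R → P)) ∨ Q ∧ ¬R   — eliminate →
⇔ ¬Q ∨ ¬(¬P ∨ (R → P)) ∨ Q ∧ ¬R   — eliminate →
⇔ ¬Q ∨ ¬(¬P ∨ ¬R ∨ P) ∨ Q ∧ ¬R   — eliminate →
⇔ ¬Q ∨ ¬¬P ∧ ¬¬R ∧ ¬P ∨ Q ∧ ¬R   — De Morgan
⇔ ¬Q ∨ P ∧ ¬¬R ∧ ¬P ∨ Q ∧ ¬R   — double negation
⇔ ¬Q ∨ P ∧ R ∧ ¬P ∨ Q ∧ ¬R   — double negation
⇔ (¬Q ∨ P ∨ Q) ∧ (¬Q ∨ P ∨ ¬R) ∧ (¬Q ∨ R ∨ Q) ∧ (¬Q ∨ R ∨ ¬R) ∧ (¬Q ∨ ¬P ∨ Q) ∧ (¬Q ∨ ¬P ∨ ¬R)   — distribute ∨ over ∧
⇔ (¬Q ∨ P ∨ ¬R) ∧ (¬Q ∨ ¬P ∨ ¬R)   — simplify

(¬Q ∨ P ∨ ¬R) ∧ (¬Q ∨ ¬P ∨ ¬R)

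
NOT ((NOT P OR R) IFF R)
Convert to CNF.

(NOT P OR R) AND NOT R

NOT ((NOT P OR R) IFF R)
≡ NOT (((NOT P OR R) IMPLIES R) AND (R IMPLIES (NOT P OR R)))   — eliminate IFF
≡ NOT ((NOT (NOT P OR R) OR R) AND (R IMPLIES (NOT P OR R)))   — eliminate IMPLIES
≡ NOT ((NOT (NOT P OR R) OR R) AND (NOT R OR NOT P OR R))   — eliminate IMPLIES
≡ NOT (NOT (NOT P OR R) OR R) OR NOT (NOT R OR NOT P OR R)   — De Morgan
≡ (NOT NOT (NOT P OR R) AND NOT R) OR NOT (NOT R OR NOT P OR R)   — De Morgan
≡ ((NOT P OR R) AND NOT R) OR NOT (NOT R OR NOT P OR R)   — double negation
≡ ((NOT P OR R) AND NOT R) OR (NOT NOT R AND NOT NOT P AND NOT R)   — De Morgan
≡ ((NOT P OR R) AND NOT R) OR (R AND NOT NOT P AND NOT R)   — double negation
≡ ((NOT P OR R) AND NOT R) OR (R AND P AND NOT R)   — double negation
≡ (NOT P OR R OR R) AND (NOT P OR R OR P) AND (NOT P OR R OR NOT R) AND (NOT R OR R) AND (NOT R OR P) AND (NOT R OR NOT R)   — distribute OR over AND
≡ (NOT P OR R) AND NOT R   — simplify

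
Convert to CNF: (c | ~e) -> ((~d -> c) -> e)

(~c | e) & (e | ~d)

(c | ~e) -> ((~d -> c) -> e)
≡ ~(c | ~e) | ((~d -> c) -> e)   — eliminate ->
≡ ~(c | ~e) | ~(~d -> c) | e   — eliminate ->
≡ ~(c | ~e) | ~(~~d | c) | e   — eliminate ->
≡ (~c & ~~e) | ~(~~d | c) | e   — De Morgan
≡ (~c & e) | ~(~~d | c) | e   — double negation
≡ (~c & e) | (~~~d & ~c) | e   — De Morgan
≡ (~c & e) | (~d & ~c) | e   — double negation
≡ (~c | ~d | e) & (~c | ~c | e) & (e | ~d | e) & (e | ~c | e)   — distribute | over &
≡ (~c | e) & (e | ~d)   — simplify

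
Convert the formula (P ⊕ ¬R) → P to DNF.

(P ⊕ ¬R) → P
≡ ¬(P ⊕ ¬R) ∨ P   [eliminate →]
≡ ¬((P ∧ ¬¬R) ∨ (¬P ∧ ¬R)) ∨ P   [expand ⊕]
≡ (¬(P ∧ ¬¬R) ∧ ¬(¬P ∧ ¬R)) ∨ P   [De Morgan]
≡ ((¬P ∨ ¬¬¬R) ∧ ¬(¬P ∧ ¬R)) ∨ P   [De Morgan]
≡ ((¬P ∨ ¬R) ∧ ¬(¬P ∧ ¬R)) ∨ P   [double negation]
≡ ((¬P ∨ ¬R) ∧ (¬¬P ∨ ¬¬R)) ∨ P   [De Morgan]
≡ ((¬P ∨ ¬R) ∧ (P ∨ ¬¬R)) ∨ P   [double negation]
≡ ((¬P ∨ ¬R) ∧ (P ∨ R)) ∨ P   [double negation]
≡ (¬P ∧ P) ∨ (¬P ∧ R) ∨ (¬R ∧ P) ∨ (¬R ∧ R) ∨ P   [distribute ∧ over ∨]
≡ (¬P ∧ R) ∨ P   [simplify]

(¬P ∧ R) ∨ P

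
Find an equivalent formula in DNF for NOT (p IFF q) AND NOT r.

(p AND NOT q AND NOT r) OR (q AND NOT p AND NOT r)

NOT (p IFF q) AND NOT r
⇔ NOT ((p IMPLIES q) AND (q IMPLIES p)) AND NOT r   — eliminate IFF
⇔ NOT ((NOT p OR q) AND (q IMPLIES p)) AND NOT r   — eliminate IMPLIES
⇔ NOT ((NOT p OR q) AND (NOT q OR p)) AND NOT r   — eliminate IMPLIES
⇔ (NOT (NOT p OR q) OR NOT (NOT q OR p)) AND NOT r   — De Morgan
⇔ ((NOT NOT p AND NOT q) OR NOT (NOT q OR p)) AND NOT r   — De Morgan
⇔ ((p AND NOT q) OR NOT (NOT q OR p)) AND NOT r   — double negation
⇔ ((p AND NOT q) OR (NOT NOT q AND NOT p)) AND NOT r   — De Morgan
⇔ ((p AND NOT q) OR (q AND NOT p)) AND NOT r   — double negation
⇔ (p AND NOT q AND NOT r) OR (q AND NOT p AND NOT r)   — distribute AND over OR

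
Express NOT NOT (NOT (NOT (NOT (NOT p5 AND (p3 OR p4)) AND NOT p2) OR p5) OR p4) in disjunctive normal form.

NOT NOT (NOT (NOT (NOT (NOT p5 AND (p3 OR p4)) AND NOT p2) OR p5) OR p4)
≡ NOT (NOT (NOT (NOT p5 AND (p3 OR p4)) AND NOT p2) OR p5) OR p4
≡ (NOT NOT (NOT (NOT p5 AND (p3 OR p4)) AND NOT p2) AND NOT p5) OR p4
≡ (NOT (NOT p5 AND (p3 OR p4)) AND NOT p2 AND NOT p5) OR p4
≡ ((NOT NOT p5 OR NOT (p3 OR p4)) AND NOT p2 AND NOT p5) OR p4
≡ ((p5 OR NOT (p3 OR p4)) AND NOT p2 AND NOT p5) OR p4
≡ ((p5 OR (NOT p3 AND NOT p4)) AND NOT p2 AND NOT p5) OR p4
≡ (p5 AND NOT p2 AND NOT p5) OR (NOT p3 AND NOT p4 AND NOT p2 AND NOT p5) OR p4
≡ (NOT p3 AND NOT p4 AND NOT p2 AND NOT p5) OR p4

(NOT p3 AND NOT p4 AND NOT p2 AND NOT p5) OR p4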